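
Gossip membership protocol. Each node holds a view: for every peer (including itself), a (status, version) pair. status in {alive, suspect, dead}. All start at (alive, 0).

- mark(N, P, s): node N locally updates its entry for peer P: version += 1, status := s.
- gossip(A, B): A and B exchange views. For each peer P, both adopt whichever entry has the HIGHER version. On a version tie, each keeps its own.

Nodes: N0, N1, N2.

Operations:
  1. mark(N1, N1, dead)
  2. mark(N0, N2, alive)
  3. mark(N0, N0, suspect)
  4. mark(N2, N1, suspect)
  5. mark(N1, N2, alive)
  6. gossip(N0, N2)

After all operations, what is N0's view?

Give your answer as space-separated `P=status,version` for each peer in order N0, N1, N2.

Op 1: N1 marks N1=dead -> (dead,v1)
Op 2: N0 marks N2=alive -> (alive,v1)
Op 3: N0 marks N0=suspect -> (suspect,v1)
Op 4: N2 marks N1=suspect -> (suspect,v1)
Op 5: N1 marks N2=alive -> (alive,v1)
Op 6: gossip N0<->N2 -> N0.N0=(suspect,v1) N0.N1=(suspect,v1) N0.N2=(alive,v1) | N2.N0=(suspect,v1) N2.N1=(suspect,v1) N2.N2=(alive,v1)

Answer: N0=suspect,1 N1=suspect,1 N2=alive,1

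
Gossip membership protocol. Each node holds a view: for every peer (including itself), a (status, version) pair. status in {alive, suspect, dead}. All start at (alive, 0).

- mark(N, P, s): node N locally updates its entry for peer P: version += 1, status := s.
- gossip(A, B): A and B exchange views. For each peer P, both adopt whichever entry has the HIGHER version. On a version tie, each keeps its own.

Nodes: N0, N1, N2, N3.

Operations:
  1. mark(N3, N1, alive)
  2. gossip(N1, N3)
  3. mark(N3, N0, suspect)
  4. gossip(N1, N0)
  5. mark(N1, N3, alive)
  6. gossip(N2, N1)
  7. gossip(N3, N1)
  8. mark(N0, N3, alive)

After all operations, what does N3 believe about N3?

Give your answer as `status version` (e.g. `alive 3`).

Op 1: N3 marks N1=alive -> (alive,v1)
Op 2: gossip N1<->N3 -> N1.N0=(alive,v0) N1.N1=(alive,v1) N1.N2=(alive,v0) N1.N3=(alive,v0) | N3.N0=(alive,v0) N3.N1=(alive,v1) N3.N2=(alive,v0) N3.N3=(alive,v0)
Op 3: N3 marks N0=suspect -> (suspect,v1)
Op 4: gossip N1<->N0 -> N1.N0=(alive,v0) N1.N1=(alive,v1) N1.N2=(alive,v0) N1.N3=(alive,v0) | N0.N0=(alive,v0) N0.N1=(alive,v1) N0.N2=(alive,v0) N0.N3=(alive,v0)
Op 5: N1 marks N3=alive -> (alive,v1)
Op 6: gossip N2<->N1 -> N2.N0=(alive,v0) N2.N1=(alive,v1) N2.N2=(alive,v0) N2.N3=(alive,v1) | N1.N0=(alive,v0) N1.N1=(alive,v1) N1.N2=(alive,v0) N1.N3=(alive,v1)
Op 7: gossip N3<->N1 -> N3.N0=(suspect,v1) N3.N1=(alive,v1) N3.N2=(alive,v0) N3.N3=(alive,v1) | N1.N0=(suspect,v1) N1.N1=(alive,v1) N1.N2=(alive,v0) N1.N3=(alive,v1)
Op 8: N0 marks N3=alive -> (alive,v1)

Answer: alive 1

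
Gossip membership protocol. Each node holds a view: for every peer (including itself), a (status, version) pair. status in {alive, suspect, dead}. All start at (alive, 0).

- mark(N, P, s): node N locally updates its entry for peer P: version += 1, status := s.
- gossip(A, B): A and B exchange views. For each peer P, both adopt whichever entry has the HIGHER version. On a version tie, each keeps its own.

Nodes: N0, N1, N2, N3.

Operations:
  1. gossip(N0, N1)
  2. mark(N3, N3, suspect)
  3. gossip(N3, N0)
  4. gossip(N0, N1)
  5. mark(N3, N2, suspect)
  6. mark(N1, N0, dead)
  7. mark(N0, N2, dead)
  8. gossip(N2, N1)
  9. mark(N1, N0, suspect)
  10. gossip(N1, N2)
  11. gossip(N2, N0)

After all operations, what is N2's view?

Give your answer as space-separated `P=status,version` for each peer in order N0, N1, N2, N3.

Answer: N0=suspect,2 N1=alive,0 N2=dead,1 N3=suspect,1

Derivation:
Op 1: gossip N0<->N1 -> N0.N0=(alive,v0) N0.N1=(alive,v0) N0.N2=(alive,v0) N0.N3=(alive,v0) | N1.N0=(alive,v0) N1.N1=(alive,v0) N1.N2=(alive,v0) N1.N3=(alive,v0)
Op 2: N3 marks N3=suspect -> (suspect,v1)
Op 3: gossip N3<->N0 -> N3.N0=(alive,v0) N3.N1=(alive,v0) N3.N2=(alive,v0) N3.N3=(suspect,v1) | N0.N0=(alive,v0) N0.N1=(alive,v0) N0.N2=(alive,v0) N0.N3=(suspect,v1)
Op 4: gossip N0<->N1 -> N0.N0=(alive,v0) N0.N1=(alive,v0) N0.N2=(alive,v0) N0.N3=(suspect,v1) | N1.N0=(alive,v0) N1.N1=(alive,v0) N1.N2=(alive,v0) N1.N3=(suspect,v1)
Op 5: N3 marks N2=suspect -> (suspect,v1)
Op 6: N1 marks N0=dead -> (dead,v1)
Op 7: N0 marks N2=dead -> (dead,v1)
Op 8: gossip N2<->N1 -> N2.N0=(dead,v1) N2.N1=(alive,v0) N2.N2=(alive,v0) N2.N3=(suspect,v1) | N1.N0=(dead,v1) N1.N1=(alive,v0) N1.N2=(alive,v0) N1.N3=(suspect,v1)
Op 9: N1 marks N0=suspect -> (suspect,v2)
Op 10: gossip N1<->N2 -> N1.N0=(suspect,v2) N1.N1=(alive,v0) N1.N2=(alive,v0) N1.N3=(suspect,v1) | N2.N0=(suspect,v2) N2.N1=(alive,v0) N2.N2=(alive,v0) N2.N3=(suspect,v1)
Op 11: gossip N2<->N0 -> N2.N0=(suspect,v2) N2.N1=(alive,v0) N2.N2=(dead,v1) N2.N3=(suspect,v1) | N0.N0=(suspect,v2) N0.N1=(alive,v0) N0.N2=(dead,v1) N0.N3=(suspect,v1)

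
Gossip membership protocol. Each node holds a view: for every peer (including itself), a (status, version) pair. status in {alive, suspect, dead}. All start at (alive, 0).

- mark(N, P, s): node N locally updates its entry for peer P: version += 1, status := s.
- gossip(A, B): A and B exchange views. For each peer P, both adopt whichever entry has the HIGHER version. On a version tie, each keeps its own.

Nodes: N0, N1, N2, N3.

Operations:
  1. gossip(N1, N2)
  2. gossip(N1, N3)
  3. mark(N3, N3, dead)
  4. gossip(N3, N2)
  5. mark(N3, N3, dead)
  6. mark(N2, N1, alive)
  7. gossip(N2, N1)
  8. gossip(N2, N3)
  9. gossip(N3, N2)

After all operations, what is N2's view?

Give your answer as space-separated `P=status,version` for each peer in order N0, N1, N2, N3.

Op 1: gossip N1<->N2 -> N1.N0=(alive,v0) N1.N1=(alive,v0) N1.N2=(alive,v0) N1.N3=(alive,v0) | N2.N0=(alive,v0) N2.N1=(alive,v0) N2.N2=(alive,v0) N2.N3=(alive,v0)
Op 2: gossip N1<->N3 -> N1.N0=(alive,v0) N1.N1=(alive,v0) N1.N2=(alive,v0) N1.N3=(alive,v0) | N3.N0=(alive,v0) N3.N1=(alive,v0) N3.N2=(alive,v0) N3.N3=(alive,v0)
Op 3: N3 marks N3=dead -> (dead,v1)
Op 4: gossip N3<->N2 -> N3.N0=(alive,v0) N3.N1=(alive,v0) N3.N2=(alive,v0) N3.N3=(dead,v1) | N2.N0=(alive,v0) N2.N1=(alive,v0) N2.N2=(alive,v0) N2.N3=(dead,v1)
Op 5: N3 marks N3=dead -> (dead,v2)
Op 6: N2 marks N1=alive -> (alive,v1)
Op 7: gossip N2<->N1 -> N2.N0=(alive,v0) N2.N1=(alive,v1) N2.N2=(alive,v0) N2.N3=(dead,v1) | N1.N0=(alive,v0) N1.N1=(alive,v1) N1.N2=(alive,v0) N1.N3=(dead,v1)
Op 8: gossip N2<->N3 -> N2.N0=(alive,v0) N2.N1=(alive,v1) N2.N2=(alive,v0) N2.N3=(dead,v2) | N3.N0=(alive,v0) N3.N1=(alive,v1) N3.N2=(alive,v0) N3.N3=(dead,v2)
Op 9: gossip N3<->N2 -> N3.N0=(alive,v0) N3.N1=(alive,v1) N3.N2=(alive,v0) N3.N3=(dead,v2) | N2.N0=(alive,v0) N2.N1=(alive,v1) N2.N2=(alive,v0) N2.N3=(dead,v2)

Answer: N0=alive,0 N1=alive,1 N2=alive,0 N3=dead,2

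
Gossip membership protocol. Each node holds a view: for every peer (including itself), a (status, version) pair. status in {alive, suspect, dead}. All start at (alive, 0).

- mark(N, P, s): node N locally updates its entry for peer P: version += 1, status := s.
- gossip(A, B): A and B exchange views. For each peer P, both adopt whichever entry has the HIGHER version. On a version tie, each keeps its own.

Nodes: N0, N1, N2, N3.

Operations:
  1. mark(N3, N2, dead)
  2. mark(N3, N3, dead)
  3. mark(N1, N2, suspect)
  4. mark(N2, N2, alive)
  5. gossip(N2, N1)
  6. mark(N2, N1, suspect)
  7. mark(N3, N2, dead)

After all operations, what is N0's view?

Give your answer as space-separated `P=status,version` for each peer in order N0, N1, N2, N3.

Answer: N0=alive,0 N1=alive,0 N2=alive,0 N3=alive,0

Derivation:
Op 1: N3 marks N2=dead -> (dead,v1)
Op 2: N3 marks N3=dead -> (dead,v1)
Op 3: N1 marks N2=suspect -> (suspect,v1)
Op 4: N2 marks N2=alive -> (alive,v1)
Op 5: gossip N2<->N1 -> N2.N0=(alive,v0) N2.N1=(alive,v0) N2.N2=(alive,v1) N2.N3=(alive,v0) | N1.N0=(alive,v0) N1.N1=(alive,v0) N1.N2=(suspect,v1) N1.N3=(alive,v0)
Op 6: N2 marks N1=suspect -> (suspect,v1)
Op 7: N3 marks N2=dead -> (dead,v2)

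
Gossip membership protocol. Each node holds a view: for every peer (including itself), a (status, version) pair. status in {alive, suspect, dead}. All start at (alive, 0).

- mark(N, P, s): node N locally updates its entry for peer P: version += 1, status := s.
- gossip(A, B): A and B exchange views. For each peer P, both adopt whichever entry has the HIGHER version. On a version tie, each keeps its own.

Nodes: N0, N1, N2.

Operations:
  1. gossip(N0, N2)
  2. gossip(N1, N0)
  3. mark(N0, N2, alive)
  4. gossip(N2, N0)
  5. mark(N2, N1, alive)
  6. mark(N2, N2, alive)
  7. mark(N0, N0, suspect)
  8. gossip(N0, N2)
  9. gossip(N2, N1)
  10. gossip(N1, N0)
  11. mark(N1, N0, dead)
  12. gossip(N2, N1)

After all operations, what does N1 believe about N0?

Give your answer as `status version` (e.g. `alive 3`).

Answer: dead 2

Derivation:
Op 1: gossip N0<->N2 -> N0.N0=(alive,v0) N0.N1=(alive,v0) N0.N2=(alive,v0) | N2.N0=(alive,v0) N2.N1=(alive,v0) N2.N2=(alive,v0)
Op 2: gossip N1<->N0 -> N1.N0=(alive,v0) N1.N1=(alive,v0) N1.N2=(alive,v0) | N0.N0=(alive,v0) N0.N1=(alive,v0) N0.N2=(alive,v0)
Op 3: N0 marks N2=alive -> (alive,v1)
Op 4: gossip N2<->N0 -> N2.N0=(alive,v0) N2.N1=(alive,v0) N2.N2=(alive,v1) | N0.N0=(alive,v0) N0.N1=(alive,v0) N0.N2=(alive,v1)
Op 5: N2 marks N1=alive -> (alive,v1)
Op 6: N2 marks N2=alive -> (alive,v2)
Op 7: N0 marks N0=suspect -> (suspect,v1)
Op 8: gossip N0<->N2 -> N0.N0=(suspect,v1) N0.N1=(alive,v1) N0.N2=(alive,v2) | N2.N0=(suspect,v1) N2.N1=(alive,v1) N2.N2=(alive,v2)
Op 9: gossip N2<->N1 -> N2.N0=(suspect,v1) N2.N1=(alive,v1) N2.N2=(alive,v2) | N1.N0=(suspect,v1) N1.N1=(alive,v1) N1.N2=(alive,v2)
Op 10: gossip N1<->N0 -> N1.N0=(suspect,v1) N1.N1=(alive,v1) N1.N2=(alive,v2) | N0.N0=(suspect,v1) N0.N1=(alive,v1) N0.N2=(alive,v2)
Op 11: N1 marks N0=dead -> (dead,v2)
Op 12: gossip N2<->N1 -> N2.N0=(dead,v2) N2.N1=(alive,v1) N2.N2=(alive,v2) | N1.N0=(dead,v2) N1.N1=(alive,v1) N1.N2=(alive,v2)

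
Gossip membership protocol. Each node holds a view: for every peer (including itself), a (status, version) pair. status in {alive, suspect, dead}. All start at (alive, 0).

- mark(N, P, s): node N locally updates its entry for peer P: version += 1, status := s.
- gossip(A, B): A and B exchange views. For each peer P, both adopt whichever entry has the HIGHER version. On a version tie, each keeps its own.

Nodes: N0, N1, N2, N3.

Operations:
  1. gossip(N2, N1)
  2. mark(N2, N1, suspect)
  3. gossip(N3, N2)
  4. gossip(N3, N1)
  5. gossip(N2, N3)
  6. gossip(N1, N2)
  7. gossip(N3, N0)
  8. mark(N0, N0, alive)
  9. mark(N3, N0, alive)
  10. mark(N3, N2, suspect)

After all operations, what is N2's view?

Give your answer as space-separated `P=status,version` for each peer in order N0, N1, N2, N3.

Answer: N0=alive,0 N1=suspect,1 N2=alive,0 N3=alive,0

Derivation:
Op 1: gossip N2<->N1 -> N2.N0=(alive,v0) N2.N1=(alive,v0) N2.N2=(alive,v0) N2.N3=(alive,v0) | N1.N0=(alive,v0) N1.N1=(alive,v0) N1.N2=(alive,v0) N1.N3=(alive,v0)
Op 2: N2 marks N1=suspect -> (suspect,v1)
Op 3: gossip N3<->N2 -> N3.N0=(alive,v0) N3.N1=(suspect,v1) N3.N2=(alive,v0) N3.N3=(alive,v0) | N2.N0=(alive,v0) N2.N1=(suspect,v1) N2.N2=(alive,v0) N2.N3=(alive,v0)
Op 4: gossip N3<->N1 -> N3.N0=(alive,v0) N3.N1=(suspect,v1) N3.N2=(alive,v0) N3.N3=(alive,v0) | N1.N0=(alive,v0) N1.N1=(suspect,v1) N1.N2=(alive,v0) N1.N3=(alive,v0)
Op 5: gossip N2<->N3 -> N2.N0=(alive,v0) N2.N1=(suspect,v1) N2.N2=(alive,v0) N2.N3=(alive,v0) | N3.N0=(alive,v0) N3.N1=(suspect,v1) N3.N2=(alive,v0) N3.N3=(alive,v0)
Op 6: gossip N1<->N2 -> N1.N0=(alive,v0) N1.N1=(suspect,v1) N1.N2=(alive,v0) N1.N3=(alive,v0) | N2.N0=(alive,v0) N2.N1=(suspect,v1) N2.N2=(alive,v0) N2.N3=(alive,v0)
Op 7: gossip N3<->N0 -> N3.N0=(alive,v0) N3.N1=(suspect,v1) N3.N2=(alive,v0) N3.N3=(alive,v0) | N0.N0=(alive,v0) N0.N1=(suspect,v1) N0.N2=(alive,v0) N0.N3=(alive,v0)
Op 8: N0 marks N0=alive -> (alive,v1)
Op 9: N3 marks N0=alive -> (alive,v1)
Op 10: N3 marks N2=suspect -> (suspect,v1)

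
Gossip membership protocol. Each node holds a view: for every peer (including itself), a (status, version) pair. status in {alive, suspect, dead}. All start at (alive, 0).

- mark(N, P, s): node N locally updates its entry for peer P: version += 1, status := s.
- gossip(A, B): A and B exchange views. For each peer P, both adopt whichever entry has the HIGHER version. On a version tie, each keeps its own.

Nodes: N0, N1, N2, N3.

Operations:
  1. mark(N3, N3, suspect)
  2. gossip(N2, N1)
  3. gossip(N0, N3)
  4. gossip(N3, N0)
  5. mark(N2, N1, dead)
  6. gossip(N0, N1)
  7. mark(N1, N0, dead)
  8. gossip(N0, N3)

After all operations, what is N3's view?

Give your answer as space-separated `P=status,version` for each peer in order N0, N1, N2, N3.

Op 1: N3 marks N3=suspect -> (suspect,v1)
Op 2: gossip N2<->N1 -> N2.N0=(alive,v0) N2.N1=(alive,v0) N2.N2=(alive,v0) N2.N3=(alive,v0) | N1.N0=(alive,v0) N1.N1=(alive,v0) N1.N2=(alive,v0) N1.N3=(alive,v0)
Op 3: gossip N0<->N3 -> N0.N0=(alive,v0) N0.N1=(alive,v0) N0.N2=(alive,v0) N0.N3=(suspect,v1) | N3.N0=(alive,v0) N3.N1=(alive,v0) N3.N2=(alive,v0) N3.N3=(suspect,v1)
Op 4: gossip N3<->N0 -> N3.N0=(alive,v0) N3.N1=(alive,v0) N3.N2=(alive,v0) N3.N3=(suspect,v1) | N0.N0=(alive,v0) N0.N1=(alive,v0) N0.N2=(alive,v0) N0.N3=(suspect,v1)
Op 5: N2 marks N1=dead -> (dead,v1)
Op 6: gossip N0<->N1 -> N0.N0=(alive,v0) N0.N1=(alive,v0) N0.N2=(alive,v0) N0.N3=(suspect,v1) | N1.N0=(alive,v0) N1.N1=(alive,v0) N1.N2=(alive,v0) N1.N3=(suspect,v1)
Op 7: N1 marks N0=dead -> (dead,v1)
Op 8: gossip N0<->N3 -> N0.N0=(alive,v0) N0.N1=(alive,v0) N0.N2=(alive,v0) N0.N3=(suspect,v1) | N3.N0=(alive,v0) N3.N1=(alive,v0) N3.N2=(alive,v0) N3.N3=(suspect,v1)

Answer: N0=alive,0 N1=alive,0 N2=alive,0 N3=suspect,1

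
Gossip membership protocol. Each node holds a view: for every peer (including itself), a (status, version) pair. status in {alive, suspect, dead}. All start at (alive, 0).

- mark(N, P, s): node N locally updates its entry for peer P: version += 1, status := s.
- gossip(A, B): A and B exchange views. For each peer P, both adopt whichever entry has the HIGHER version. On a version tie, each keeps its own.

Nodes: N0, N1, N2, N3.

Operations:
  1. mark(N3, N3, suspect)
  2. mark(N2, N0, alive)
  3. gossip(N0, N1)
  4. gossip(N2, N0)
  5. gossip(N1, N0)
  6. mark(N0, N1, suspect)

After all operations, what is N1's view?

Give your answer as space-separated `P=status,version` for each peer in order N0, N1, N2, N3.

Op 1: N3 marks N3=suspect -> (suspect,v1)
Op 2: N2 marks N0=alive -> (alive,v1)
Op 3: gossip N0<->N1 -> N0.N0=(alive,v0) N0.N1=(alive,v0) N0.N2=(alive,v0) N0.N3=(alive,v0) | N1.N0=(alive,v0) N1.N1=(alive,v0) N1.N2=(alive,v0) N1.N3=(alive,v0)
Op 4: gossip N2<->N0 -> N2.N0=(alive,v1) N2.N1=(alive,v0) N2.N2=(alive,v0) N2.N3=(alive,v0) | N0.N0=(alive,v1) N0.N1=(alive,v0) N0.N2=(alive,v0) N0.N3=(alive,v0)
Op 5: gossip N1<->N0 -> N1.N0=(alive,v1) N1.N1=(alive,v0) N1.N2=(alive,v0) N1.N3=(alive,v0) | N0.N0=(alive,v1) N0.N1=(alive,v0) N0.N2=(alive,v0) N0.N3=(alive,v0)
Op 6: N0 marks N1=suspect -> (suspect,v1)

Answer: N0=alive,1 N1=alive,0 N2=alive,0 N3=alive,0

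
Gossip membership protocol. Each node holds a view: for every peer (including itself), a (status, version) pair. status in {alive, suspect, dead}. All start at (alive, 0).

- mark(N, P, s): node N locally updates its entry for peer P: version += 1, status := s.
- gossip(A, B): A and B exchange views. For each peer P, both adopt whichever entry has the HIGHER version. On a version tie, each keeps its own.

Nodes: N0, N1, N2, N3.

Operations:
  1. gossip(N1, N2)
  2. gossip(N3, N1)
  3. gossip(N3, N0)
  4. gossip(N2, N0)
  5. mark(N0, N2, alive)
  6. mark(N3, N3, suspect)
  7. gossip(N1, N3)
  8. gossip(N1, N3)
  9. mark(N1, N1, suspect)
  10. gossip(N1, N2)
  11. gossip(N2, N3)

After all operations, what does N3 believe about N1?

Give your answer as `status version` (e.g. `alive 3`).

Op 1: gossip N1<->N2 -> N1.N0=(alive,v0) N1.N1=(alive,v0) N1.N2=(alive,v0) N1.N3=(alive,v0) | N2.N0=(alive,v0) N2.N1=(alive,v0) N2.N2=(alive,v0) N2.N3=(alive,v0)
Op 2: gossip N3<->N1 -> N3.N0=(alive,v0) N3.N1=(alive,v0) N3.N2=(alive,v0) N3.N3=(alive,v0) | N1.N0=(alive,v0) N1.N1=(alive,v0) N1.N2=(alive,v0) N1.N3=(alive,v0)
Op 3: gossip N3<->N0 -> N3.N0=(alive,v0) N3.N1=(alive,v0) N3.N2=(alive,v0) N3.N3=(alive,v0) | N0.N0=(alive,v0) N0.N1=(alive,v0) N0.N2=(alive,v0) N0.N3=(alive,v0)
Op 4: gossip N2<->N0 -> N2.N0=(alive,v0) N2.N1=(alive,v0) N2.N2=(alive,v0) N2.N3=(alive,v0) | N0.N0=(alive,v0) N0.N1=(alive,v0) N0.N2=(alive,v0) N0.N3=(alive,v0)
Op 5: N0 marks N2=alive -> (alive,v1)
Op 6: N3 marks N3=suspect -> (suspect,v1)
Op 7: gossip N1<->N3 -> N1.N0=(alive,v0) N1.N1=(alive,v0) N1.N2=(alive,v0) N1.N3=(suspect,v1) | N3.N0=(alive,v0) N3.N1=(alive,v0) N3.N2=(alive,v0) N3.N3=(suspect,v1)
Op 8: gossip N1<->N3 -> N1.N0=(alive,v0) N1.N1=(alive,v0) N1.N2=(alive,v0) N1.N3=(suspect,v1) | N3.N0=(alive,v0) N3.N1=(alive,v0) N3.N2=(alive,v0) N3.N3=(suspect,v1)
Op 9: N1 marks N1=suspect -> (suspect,v1)
Op 10: gossip N1<->N2 -> N1.N0=(alive,v0) N1.N1=(suspect,v1) N1.N2=(alive,v0) N1.N3=(suspect,v1) | N2.N0=(alive,v0) N2.N1=(suspect,v1) N2.N2=(alive,v0) N2.N3=(suspect,v1)
Op 11: gossip N2<->N3 -> N2.N0=(alive,v0) N2.N1=(suspect,v1) N2.N2=(alive,v0) N2.N3=(suspect,v1) | N3.N0=(alive,v0) N3.N1=(suspect,v1) N3.N2=(alive,v0) N3.N3=(suspect,v1)

Answer: suspect 1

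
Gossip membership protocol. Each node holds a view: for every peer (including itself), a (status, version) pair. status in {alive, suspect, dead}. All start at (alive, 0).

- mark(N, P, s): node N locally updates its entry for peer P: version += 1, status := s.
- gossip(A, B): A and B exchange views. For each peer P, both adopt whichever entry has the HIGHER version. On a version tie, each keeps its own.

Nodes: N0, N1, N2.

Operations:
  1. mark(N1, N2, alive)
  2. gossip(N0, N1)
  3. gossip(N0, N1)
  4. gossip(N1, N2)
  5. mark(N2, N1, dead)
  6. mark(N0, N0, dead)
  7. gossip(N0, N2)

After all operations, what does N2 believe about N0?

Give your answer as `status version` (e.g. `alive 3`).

Answer: dead 1

Derivation:
Op 1: N1 marks N2=alive -> (alive,v1)
Op 2: gossip N0<->N1 -> N0.N0=(alive,v0) N0.N1=(alive,v0) N0.N2=(alive,v1) | N1.N0=(alive,v0) N1.N1=(alive,v0) N1.N2=(alive,v1)
Op 3: gossip N0<->N1 -> N0.N0=(alive,v0) N0.N1=(alive,v0) N0.N2=(alive,v1) | N1.N0=(alive,v0) N1.N1=(alive,v0) N1.N2=(alive,v1)
Op 4: gossip N1<->N2 -> N1.N0=(alive,v0) N1.N1=(alive,v0) N1.N2=(alive,v1) | N2.N0=(alive,v0) N2.N1=(alive,v0) N2.N2=(alive,v1)
Op 5: N2 marks N1=dead -> (dead,v1)
Op 6: N0 marks N0=dead -> (dead,v1)
Op 7: gossip N0<->N2 -> N0.N0=(dead,v1) N0.N1=(dead,v1) N0.N2=(alive,v1) | N2.N0=(dead,v1) N2.N1=(dead,v1) N2.N2=(alive,v1)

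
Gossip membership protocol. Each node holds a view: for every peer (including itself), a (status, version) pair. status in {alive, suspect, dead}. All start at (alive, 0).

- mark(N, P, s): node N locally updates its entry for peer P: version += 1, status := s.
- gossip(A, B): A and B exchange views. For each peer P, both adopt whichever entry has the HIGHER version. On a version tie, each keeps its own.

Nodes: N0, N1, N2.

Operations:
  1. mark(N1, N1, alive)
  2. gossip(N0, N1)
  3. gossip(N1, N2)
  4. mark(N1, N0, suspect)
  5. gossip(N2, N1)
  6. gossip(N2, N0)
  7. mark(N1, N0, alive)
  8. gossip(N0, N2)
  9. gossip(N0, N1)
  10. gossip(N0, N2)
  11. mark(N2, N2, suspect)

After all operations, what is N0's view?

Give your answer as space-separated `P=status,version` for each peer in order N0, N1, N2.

Op 1: N1 marks N1=alive -> (alive,v1)
Op 2: gossip N0<->N1 -> N0.N0=(alive,v0) N0.N1=(alive,v1) N0.N2=(alive,v0) | N1.N0=(alive,v0) N1.N1=(alive,v1) N1.N2=(alive,v0)
Op 3: gossip N1<->N2 -> N1.N0=(alive,v0) N1.N1=(alive,v1) N1.N2=(alive,v0) | N2.N0=(alive,v0) N2.N1=(alive,v1) N2.N2=(alive,v0)
Op 4: N1 marks N0=suspect -> (suspect,v1)
Op 5: gossip N2<->N1 -> N2.N0=(suspect,v1) N2.N1=(alive,v1) N2.N2=(alive,v0) | N1.N0=(suspect,v1) N1.N1=(alive,v1) N1.N2=(alive,v0)
Op 6: gossip N2<->N0 -> N2.N0=(suspect,v1) N2.N1=(alive,v1) N2.N2=(alive,v0) | N0.N0=(suspect,v1) N0.N1=(alive,v1) N0.N2=(alive,v0)
Op 7: N1 marks N0=alive -> (alive,v2)
Op 8: gossip N0<->N2 -> N0.N0=(suspect,v1) N0.N1=(alive,v1) N0.N2=(alive,v0) | N2.N0=(suspect,v1) N2.N1=(alive,v1) N2.N2=(alive,v0)
Op 9: gossip N0<->N1 -> N0.N0=(alive,v2) N0.N1=(alive,v1) N0.N2=(alive,v0) | N1.N0=(alive,v2) N1.N1=(alive,v1) N1.N2=(alive,v0)
Op 10: gossip N0<->N2 -> N0.N0=(alive,v2) N0.N1=(alive,v1) N0.N2=(alive,v0) | N2.N0=(alive,v2) N2.N1=(alive,v1) N2.N2=(alive,v0)
Op 11: N2 marks N2=suspect -> (suspect,v1)

Answer: N0=alive,2 N1=alive,1 N2=alive,0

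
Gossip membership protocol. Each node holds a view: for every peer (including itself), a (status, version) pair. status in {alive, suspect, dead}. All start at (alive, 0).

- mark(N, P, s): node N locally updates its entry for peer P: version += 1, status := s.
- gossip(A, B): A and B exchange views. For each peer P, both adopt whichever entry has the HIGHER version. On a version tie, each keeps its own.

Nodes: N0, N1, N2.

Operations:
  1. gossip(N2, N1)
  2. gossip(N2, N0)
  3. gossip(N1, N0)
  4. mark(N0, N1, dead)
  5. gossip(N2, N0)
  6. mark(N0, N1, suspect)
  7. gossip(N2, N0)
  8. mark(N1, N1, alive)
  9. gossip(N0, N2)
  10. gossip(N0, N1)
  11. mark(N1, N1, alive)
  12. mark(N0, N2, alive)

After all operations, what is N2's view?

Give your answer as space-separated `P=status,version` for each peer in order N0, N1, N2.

Answer: N0=alive,0 N1=suspect,2 N2=alive,0

Derivation:
Op 1: gossip N2<->N1 -> N2.N0=(alive,v0) N2.N1=(alive,v0) N2.N2=(alive,v0) | N1.N0=(alive,v0) N1.N1=(alive,v0) N1.N2=(alive,v0)
Op 2: gossip N2<->N0 -> N2.N0=(alive,v0) N2.N1=(alive,v0) N2.N2=(alive,v0) | N0.N0=(alive,v0) N0.N1=(alive,v0) N0.N2=(alive,v0)
Op 3: gossip N1<->N0 -> N1.N0=(alive,v0) N1.N1=(alive,v0) N1.N2=(alive,v0) | N0.N0=(alive,v0) N0.N1=(alive,v0) N0.N2=(alive,v0)
Op 4: N0 marks N1=dead -> (dead,v1)
Op 5: gossip N2<->N0 -> N2.N0=(alive,v0) N2.N1=(dead,v1) N2.N2=(alive,v0) | N0.N0=(alive,v0) N0.N1=(dead,v1) N0.N2=(alive,v0)
Op 6: N0 marks N1=suspect -> (suspect,v2)
Op 7: gossip N2<->N0 -> N2.N0=(alive,v0) N2.N1=(suspect,v2) N2.N2=(alive,v0) | N0.N0=(alive,v0) N0.N1=(suspect,v2) N0.N2=(alive,v0)
Op 8: N1 marks N1=alive -> (alive,v1)
Op 9: gossip N0<->N2 -> N0.N0=(alive,v0) N0.N1=(suspect,v2) N0.N2=(alive,v0) | N2.N0=(alive,v0) N2.N1=(suspect,v2) N2.N2=(alive,v0)
Op 10: gossip N0<->N1 -> N0.N0=(alive,v0) N0.N1=(suspect,v2) N0.N2=(alive,v0) | N1.N0=(alive,v0) N1.N1=(suspect,v2) N1.N2=(alive,v0)
Op 11: N1 marks N1=alive -> (alive,v3)
Op 12: N0 marks N2=alive -> (alive,v1)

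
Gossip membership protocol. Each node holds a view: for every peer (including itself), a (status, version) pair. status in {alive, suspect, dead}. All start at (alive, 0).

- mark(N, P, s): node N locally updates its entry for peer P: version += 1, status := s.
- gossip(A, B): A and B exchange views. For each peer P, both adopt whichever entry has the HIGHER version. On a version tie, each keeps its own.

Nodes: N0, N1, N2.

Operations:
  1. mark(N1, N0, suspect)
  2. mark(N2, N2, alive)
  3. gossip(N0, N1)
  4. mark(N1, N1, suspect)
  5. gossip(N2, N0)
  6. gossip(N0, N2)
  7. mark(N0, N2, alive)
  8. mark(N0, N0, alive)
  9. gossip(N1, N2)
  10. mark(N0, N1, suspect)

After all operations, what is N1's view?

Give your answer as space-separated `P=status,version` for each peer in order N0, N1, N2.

Op 1: N1 marks N0=suspect -> (suspect,v1)
Op 2: N2 marks N2=alive -> (alive,v1)
Op 3: gossip N0<->N1 -> N0.N0=(suspect,v1) N0.N1=(alive,v0) N0.N2=(alive,v0) | N1.N0=(suspect,v1) N1.N1=(alive,v0) N1.N2=(alive,v0)
Op 4: N1 marks N1=suspect -> (suspect,v1)
Op 5: gossip N2<->N0 -> N2.N0=(suspect,v1) N2.N1=(alive,v0) N2.N2=(alive,v1) | N0.N0=(suspect,v1) N0.N1=(alive,v0) N0.N2=(alive,v1)
Op 6: gossip N0<->N2 -> N0.N0=(suspect,v1) N0.N1=(alive,v0) N0.N2=(alive,v1) | N2.N0=(suspect,v1) N2.N1=(alive,v0) N2.N2=(alive,v1)
Op 7: N0 marks N2=alive -> (alive,v2)
Op 8: N0 marks N0=alive -> (alive,v2)
Op 9: gossip N1<->N2 -> N1.N0=(suspect,v1) N1.N1=(suspect,v1) N1.N2=(alive,v1) | N2.N0=(suspect,v1) N2.N1=(suspect,v1) N2.N2=(alive,v1)
Op 10: N0 marks N1=suspect -> (suspect,v1)

Answer: N0=suspect,1 N1=suspect,1 N2=alive,1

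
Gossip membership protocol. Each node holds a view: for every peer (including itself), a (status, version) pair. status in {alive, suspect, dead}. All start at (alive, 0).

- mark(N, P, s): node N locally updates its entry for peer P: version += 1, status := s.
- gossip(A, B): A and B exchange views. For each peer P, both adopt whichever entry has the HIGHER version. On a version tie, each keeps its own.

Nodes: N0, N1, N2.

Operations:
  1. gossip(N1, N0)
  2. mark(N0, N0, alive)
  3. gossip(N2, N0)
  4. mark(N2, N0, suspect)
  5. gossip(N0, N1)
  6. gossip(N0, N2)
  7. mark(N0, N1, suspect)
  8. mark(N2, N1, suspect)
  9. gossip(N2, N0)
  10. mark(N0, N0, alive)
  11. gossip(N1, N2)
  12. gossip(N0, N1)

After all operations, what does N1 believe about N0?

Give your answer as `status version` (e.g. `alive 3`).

Op 1: gossip N1<->N0 -> N1.N0=(alive,v0) N1.N1=(alive,v0) N1.N2=(alive,v0) | N0.N0=(alive,v0) N0.N1=(alive,v0) N0.N2=(alive,v0)
Op 2: N0 marks N0=alive -> (alive,v1)
Op 3: gossip N2<->N0 -> N2.N0=(alive,v1) N2.N1=(alive,v0) N2.N2=(alive,v0) | N0.N0=(alive,v1) N0.N1=(alive,v0) N0.N2=(alive,v0)
Op 4: N2 marks N0=suspect -> (suspect,v2)
Op 5: gossip N0<->N1 -> N0.N0=(alive,v1) N0.N1=(alive,v0) N0.N2=(alive,v0) | N1.N0=(alive,v1) N1.N1=(alive,v0) N1.N2=(alive,v0)
Op 6: gossip N0<->N2 -> N0.N0=(suspect,v2) N0.N1=(alive,v0) N0.N2=(alive,v0) | N2.N0=(suspect,v2) N2.N1=(alive,v0) N2.N2=(alive,v0)
Op 7: N0 marks N1=suspect -> (suspect,v1)
Op 8: N2 marks N1=suspect -> (suspect,v1)
Op 9: gossip N2<->N0 -> N2.N0=(suspect,v2) N2.N1=(suspect,v1) N2.N2=(alive,v0) | N0.N0=(suspect,v2) N0.N1=(suspect,v1) N0.N2=(alive,v0)
Op 10: N0 marks N0=alive -> (alive,v3)
Op 11: gossip N1<->N2 -> N1.N0=(suspect,v2) N1.N1=(suspect,v1) N1.N2=(alive,v0) | N2.N0=(suspect,v2) N2.N1=(suspect,v1) N2.N2=(alive,v0)
Op 12: gossip N0<->N1 -> N0.N0=(alive,v3) N0.N1=(suspect,v1) N0.N2=(alive,v0) | N1.N0=(alive,v3) N1.N1=(suspect,v1) N1.N2=(alive,v0)

Answer: alive 3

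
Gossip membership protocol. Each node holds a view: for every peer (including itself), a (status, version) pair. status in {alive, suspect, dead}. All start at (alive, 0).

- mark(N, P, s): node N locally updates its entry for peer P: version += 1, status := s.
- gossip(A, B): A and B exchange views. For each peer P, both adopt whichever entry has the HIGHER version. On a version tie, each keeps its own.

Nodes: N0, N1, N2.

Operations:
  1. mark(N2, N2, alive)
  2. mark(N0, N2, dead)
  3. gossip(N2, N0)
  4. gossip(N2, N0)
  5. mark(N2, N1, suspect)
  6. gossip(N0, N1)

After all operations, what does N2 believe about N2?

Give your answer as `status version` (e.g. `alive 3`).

Answer: alive 1

Derivation:
Op 1: N2 marks N2=alive -> (alive,v1)
Op 2: N0 marks N2=dead -> (dead,v1)
Op 3: gossip N2<->N0 -> N2.N0=(alive,v0) N2.N1=(alive,v0) N2.N2=(alive,v1) | N0.N0=(alive,v0) N0.N1=(alive,v0) N0.N2=(dead,v1)
Op 4: gossip N2<->N0 -> N2.N0=(alive,v0) N2.N1=(alive,v0) N2.N2=(alive,v1) | N0.N0=(alive,v0) N0.N1=(alive,v0) N0.N2=(dead,v1)
Op 5: N2 marks N1=suspect -> (suspect,v1)
Op 6: gossip N0<->N1 -> N0.N0=(alive,v0) N0.N1=(alive,v0) N0.N2=(dead,v1) | N1.N0=(alive,v0) N1.N1=(alive,v0) N1.N2=(dead,v1)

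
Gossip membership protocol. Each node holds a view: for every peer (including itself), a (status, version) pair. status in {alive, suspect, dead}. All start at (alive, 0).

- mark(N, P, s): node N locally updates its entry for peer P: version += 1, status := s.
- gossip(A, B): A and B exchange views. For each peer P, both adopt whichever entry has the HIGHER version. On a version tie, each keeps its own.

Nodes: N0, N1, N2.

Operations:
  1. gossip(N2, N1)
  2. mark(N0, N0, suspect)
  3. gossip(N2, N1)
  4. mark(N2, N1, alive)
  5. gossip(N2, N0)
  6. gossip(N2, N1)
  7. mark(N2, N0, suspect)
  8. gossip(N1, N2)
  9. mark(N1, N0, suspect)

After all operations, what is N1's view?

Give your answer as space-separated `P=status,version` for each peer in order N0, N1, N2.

Op 1: gossip N2<->N1 -> N2.N0=(alive,v0) N2.N1=(alive,v0) N2.N2=(alive,v0) | N1.N0=(alive,v0) N1.N1=(alive,v0) N1.N2=(alive,v0)
Op 2: N0 marks N0=suspect -> (suspect,v1)
Op 3: gossip N2<->N1 -> N2.N0=(alive,v0) N2.N1=(alive,v0) N2.N2=(alive,v0) | N1.N0=(alive,v0) N1.N1=(alive,v0) N1.N2=(alive,v0)
Op 4: N2 marks N1=alive -> (alive,v1)
Op 5: gossip N2<->N0 -> N2.N0=(suspect,v1) N2.N1=(alive,v1) N2.N2=(alive,v0) | N0.N0=(suspect,v1) N0.N1=(alive,v1) N0.N2=(alive,v0)
Op 6: gossip N2<->N1 -> N2.N0=(suspect,v1) N2.N1=(alive,v1) N2.N2=(alive,v0) | N1.N0=(suspect,v1) N1.N1=(alive,v1) N1.N2=(alive,v0)
Op 7: N2 marks N0=suspect -> (suspect,v2)
Op 8: gossip N1<->N2 -> N1.N0=(suspect,v2) N1.N1=(alive,v1) N1.N2=(alive,v0) | N2.N0=(suspect,v2) N2.N1=(alive,v1) N2.N2=(alive,v0)
Op 9: N1 marks N0=suspect -> (suspect,v3)

Answer: N0=suspect,3 N1=alive,1 N2=alive,0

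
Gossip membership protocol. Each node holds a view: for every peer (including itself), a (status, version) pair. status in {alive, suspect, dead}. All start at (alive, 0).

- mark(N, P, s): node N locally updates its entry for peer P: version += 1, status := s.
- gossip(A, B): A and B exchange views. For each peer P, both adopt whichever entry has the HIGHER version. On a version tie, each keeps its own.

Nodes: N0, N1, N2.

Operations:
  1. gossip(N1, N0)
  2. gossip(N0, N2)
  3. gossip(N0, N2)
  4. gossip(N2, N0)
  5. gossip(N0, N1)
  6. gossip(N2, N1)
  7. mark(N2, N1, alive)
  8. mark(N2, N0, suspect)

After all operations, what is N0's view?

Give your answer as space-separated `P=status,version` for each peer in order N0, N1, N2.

Answer: N0=alive,0 N1=alive,0 N2=alive,0

Derivation:
Op 1: gossip N1<->N0 -> N1.N0=(alive,v0) N1.N1=(alive,v0) N1.N2=(alive,v0) | N0.N0=(alive,v0) N0.N1=(alive,v0) N0.N2=(alive,v0)
Op 2: gossip N0<->N2 -> N0.N0=(alive,v0) N0.N1=(alive,v0) N0.N2=(alive,v0) | N2.N0=(alive,v0) N2.N1=(alive,v0) N2.N2=(alive,v0)
Op 3: gossip N0<->N2 -> N0.N0=(alive,v0) N0.N1=(alive,v0) N0.N2=(alive,v0) | N2.N0=(alive,v0) N2.N1=(alive,v0) N2.N2=(alive,v0)
Op 4: gossip N2<->N0 -> N2.N0=(alive,v0) N2.N1=(alive,v0) N2.N2=(alive,v0) | N0.N0=(alive,v0) N0.N1=(alive,v0) N0.N2=(alive,v0)
Op 5: gossip N0<->N1 -> N0.N0=(alive,v0) N0.N1=(alive,v0) N0.N2=(alive,v0) | N1.N0=(alive,v0) N1.N1=(alive,v0) N1.N2=(alive,v0)
Op 6: gossip N2<->N1 -> N2.N0=(alive,v0) N2.N1=(alive,v0) N2.N2=(alive,v0) | N1.N0=(alive,v0) N1.N1=(alive,v0) N1.N2=(alive,v0)
Op 7: N2 marks N1=alive -> (alive,v1)
Op 8: N2 marks N0=suspect -> (suspect,v1)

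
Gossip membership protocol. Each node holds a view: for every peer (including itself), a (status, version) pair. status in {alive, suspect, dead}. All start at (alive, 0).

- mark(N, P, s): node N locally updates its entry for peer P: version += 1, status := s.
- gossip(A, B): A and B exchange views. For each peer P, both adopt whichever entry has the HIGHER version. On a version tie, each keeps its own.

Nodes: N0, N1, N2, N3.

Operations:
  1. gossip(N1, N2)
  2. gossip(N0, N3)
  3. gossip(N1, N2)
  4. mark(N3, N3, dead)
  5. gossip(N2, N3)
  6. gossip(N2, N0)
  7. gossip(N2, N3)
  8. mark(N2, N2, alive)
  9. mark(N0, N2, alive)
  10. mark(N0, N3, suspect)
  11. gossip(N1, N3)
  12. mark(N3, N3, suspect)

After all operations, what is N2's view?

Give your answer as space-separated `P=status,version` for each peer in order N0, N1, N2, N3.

Answer: N0=alive,0 N1=alive,0 N2=alive,1 N3=dead,1

Derivation:
Op 1: gossip N1<->N2 -> N1.N0=(alive,v0) N1.N1=(alive,v0) N1.N2=(alive,v0) N1.N3=(alive,v0) | N2.N0=(alive,v0) N2.N1=(alive,v0) N2.N2=(alive,v0) N2.N3=(alive,v0)
Op 2: gossip N0<->N3 -> N0.N0=(alive,v0) N0.N1=(alive,v0) N0.N2=(alive,v0) N0.N3=(alive,v0) | N3.N0=(alive,v0) N3.N1=(alive,v0) N3.N2=(alive,v0) N3.N3=(alive,v0)
Op 3: gossip N1<->N2 -> N1.N0=(alive,v0) N1.N1=(alive,v0) N1.N2=(alive,v0) N1.N3=(alive,v0) | N2.N0=(alive,v0) N2.N1=(alive,v0) N2.N2=(alive,v0) N2.N3=(alive,v0)
Op 4: N3 marks N3=dead -> (dead,v1)
Op 5: gossip N2<->N3 -> N2.N0=(alive,v0) N2.N1=(alive,v0) N2.N2=(alive,v0) N2.N3=(dead,v1) | N3.N0=(alive,v0) N3.N1=(alive,v0) N3.N2=(alive,v0) N3.N3=(dead,v1)
Op 6: gossip N2<->N0 -> N2.N0=(alive,v0) N2.N1=(alive,v0) N2.N2=(alive,v0) N2.N3=(dead,v1) | N0.N0=(alive,v0) N0.N1=(alive,v0) N0.N2=(alive,v0) N0.N3=(dead,v1)
Op 7: gossip N2<->N3 -> N2.N0=(alive,v0) N2.N1=(alive,v0) N2.N2=(alive,v0) N2.N3=(dead,v1) | N3.N0=(alive,v0) N3.N1=(alive,v0) N3.N2=(alive,v0) N3.N3=(dead,v1)
Op 8: N2 marks N2=alive -> (alive,v1)
Op 9: N0 marks N2=alive -> (alive,v1)
Op 10: N0 marks N3=suspect -> (suspect,v2)
Op 11: gossip N1<->N3 -> N1.N0=(alive,v0) N1.N1=(alive,v0) N1.N2=(alive,v0) N1.N3=(dead,v1) | N3.N0=(alive,v0) N3.N1=(alive,v0) N3.N2=(alive,v0) N3.N3=(dead,v1)
Op 12: N3 marks N3=suspect -> (suspect,v2)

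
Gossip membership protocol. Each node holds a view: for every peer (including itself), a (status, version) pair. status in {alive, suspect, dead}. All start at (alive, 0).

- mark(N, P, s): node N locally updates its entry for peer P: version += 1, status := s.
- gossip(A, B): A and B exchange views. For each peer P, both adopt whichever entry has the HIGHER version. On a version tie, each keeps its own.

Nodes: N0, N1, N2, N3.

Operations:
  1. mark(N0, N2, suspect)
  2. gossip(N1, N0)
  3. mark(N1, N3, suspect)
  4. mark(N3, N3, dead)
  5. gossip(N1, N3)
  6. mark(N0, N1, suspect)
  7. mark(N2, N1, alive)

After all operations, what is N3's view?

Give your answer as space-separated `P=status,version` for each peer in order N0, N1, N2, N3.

Op 1: N0 marks N2=suspect -> (suspect,v1)
Op 2: gossip N1<->N0 -> N1.N0=(alive,v0) N1.N1=(alive,v0) N1.N2=(suspect,v1) N1.N3=(alive,v0) | N0.N0=(alive,v0) N0.N1=(alive,v0) N0.N2=(suspect,v1) N0.N3=(alive,v0)
Op 3: N1 marks N3=suspect -> (suspect,v1)
Op 4: N3 marks N3=dead -> (dead,v1)
Op 5: gossip N1<->N3 -> N1.N0=(alive,v0) N1.N1=(alive,v0) N1.N2=(suspect,v1) N1.N3=(suspect,v1) | N3.N0=(alive,v0) N3.N1=(alive,v0) N3.N2=(suspect,v1) N3.N3=(dead,v1)
Op 6: N0 marks N1=suspect -> (suspect,v1)
Op 7: N2 marks N1=alive -> (alive,v1)

Answer: N0=alive,0 N1=alive,0 N2=suspect,1 N3=dead,1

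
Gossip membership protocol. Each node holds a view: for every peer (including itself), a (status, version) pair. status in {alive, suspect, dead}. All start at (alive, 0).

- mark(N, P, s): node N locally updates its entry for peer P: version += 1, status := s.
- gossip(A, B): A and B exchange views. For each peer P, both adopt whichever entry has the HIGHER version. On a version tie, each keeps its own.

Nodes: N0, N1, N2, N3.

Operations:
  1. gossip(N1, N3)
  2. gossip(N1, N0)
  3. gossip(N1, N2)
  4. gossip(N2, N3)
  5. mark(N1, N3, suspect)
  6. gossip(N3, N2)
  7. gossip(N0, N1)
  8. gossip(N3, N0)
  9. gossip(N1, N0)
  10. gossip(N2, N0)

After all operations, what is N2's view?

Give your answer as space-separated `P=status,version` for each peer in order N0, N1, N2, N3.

Op 1: gossip N1<->N3 -> N1.N0=(alive,v0) N1.N1=(alive,v0) N1.N2=(alive,v0) N1.N3=(alive,v0) | N3.N0=(alive,v0) N3.N1=(alive,v0) N3.N2=(alive,v0) N3.N3=(alive,v0)
Op 2: gossip N1<->N0 -> N1.N0=(alive,v0) N1.N1=(alive,v0) N1.N2=(alive,v0) N1.N3=(alive,v0) | N0.N0=(alive,v0) N0.N1=(alive,v0) N0.N2=(alive,v0) N0.N3=(alive,v0)
Op 3: gossip N1<->N2 -> N1.N0=(alive,v0) N1.N1=(alive,v0) N1.N2=(alive,v0) N1.N3=(alive,v0) | N2.N0=(alive,v0) N2.N1=(alive,v0) N2.N2=(alive,v0) N2.N3=(alive,v0)
Op 4: gossip N2<->N3 -> N2.N0=(alive,v0) N2.N1=(alive,v0) N2.N2=(alive,v0) N2.N3=(alive,v0) | N3.N0=(alive,v0) N3.N1=(alive,v0) N3.N2=(alive,v0) N3.N3=(alive,v0)
Op 5: N1 marks N3=suspect -> (suspect,v1)
Op 6: gossip N3<->N2 -> N3.N0=(alive,v0) N3.N1=(alive,v0) N3.N2=(alive,v0) N3.N3=(alive,v0) | N2.N0=(alive,v0) N2.N1=(alive,v0) N2.N2=(alive,v0) N2.N3=(alive,v0)
Op 7: gossip N0<->N1 -> N0.N0=(alive,v0) N0.N1=(alive,v0) N0.N2=(alive,v0) N0.N3=(suspect,v1) | N1.N0=(alive,v0) N1.N1=(alive,v0) N1.N2=(alive,v0) N1.N3=(suspect,v1)
Op 8: gossip N3<->N0 -> N3.N0=(alive,v0) N3.N1=(alive,v0) N3.N2=(alive,v0) N3.N3=(suspect,v1) | N0.N0=(alive,v0) N0.N1=(alive,v0) N0.N2=(alive,v0) N0.N3=(suspect,v1)
Op 9: gossip N1<->N0 -> N1.N0=(alive,v0) N1.N1=(alive,v0) N1.N2=(alive,v0) N1.N3=(suspect,v1) | N0.N0=(alive,v0) N0.N1=(alive,v0) N0.N2=(alive,v0) N0.N3=(suspect,v1)
Op 10: gossip N2<->N0 -> N2.N0=(alive,v0) N2.N1=(alive,v0) N2.N2=(alive,v0) N2.N3=(suspect,v1) | N0.N0=(alive,v0) N0.N1=(alive,v0) N0.N2=(alive,v0) N0.N3=(suspect,v1)

Answer: N0=alive,0 N1=alive,0 N2=alive,0 N3=suspect,1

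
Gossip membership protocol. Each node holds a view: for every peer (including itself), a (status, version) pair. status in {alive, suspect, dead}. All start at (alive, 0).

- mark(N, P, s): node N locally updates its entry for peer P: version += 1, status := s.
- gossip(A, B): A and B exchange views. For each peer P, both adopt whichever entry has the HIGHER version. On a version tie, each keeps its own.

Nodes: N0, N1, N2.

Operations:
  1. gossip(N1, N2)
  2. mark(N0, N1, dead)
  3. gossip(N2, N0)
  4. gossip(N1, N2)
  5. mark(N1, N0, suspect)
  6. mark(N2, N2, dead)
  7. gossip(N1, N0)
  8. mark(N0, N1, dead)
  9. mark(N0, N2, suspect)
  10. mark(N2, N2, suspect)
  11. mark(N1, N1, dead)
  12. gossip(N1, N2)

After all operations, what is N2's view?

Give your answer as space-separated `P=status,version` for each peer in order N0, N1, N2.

Op 1: gossip N1<->N2 -> N1.N0=(alive,v0) N1.N1=(alive,v0) N1.N2=(alive,v0) | N2.N0=(alive,v0) N2.N1=(alive,v0) N2.N2=(alive,v0)
Op 2: N0 marks N1=dead -> (dead,v1)
Op 3: gossip N2<->N0 -> N2.N0=(alive,v0) N2.N1=(dead,v1) N2.N2=(alive,v0) | N0.N0=(alive,v0) N0.N1=(dead,v1) N0.N2=(alive,v0)
Op 4: gossip N1<->N2 -> N1.N0=(alive,v0) N1.N1=(dead,v1) N1.N2=(alive,v0) | N2.N0=(alive,v0) N2.N1=(dead,v1) N2.N2=(alive,v0)
Op 5: N1 marks N0=suspect -> (suspect,v1)
Op 6: N2 marks N2=dead -> (dead,v1)
Op 7: gossip N1<->N0 -> N1.N0=(suspect,v1) N1.N1=(dead,v1) N1.N2=(alive,v0) | N0.N0=(suspect,v1) N0.N1=(dead,v1) N0.N2=(alive,v0)
Op 8: N0 marks N1=dead -> (dead,v2)
Op 9: N0 marks N2=suspect -> (suspect,v1)
Op 10: N2 marks N2=suspect -> (suspect,v2)
Op 11: N1 marks N1=dead -> (dead,v2)
Op 12: gossip N1<->N2 -> N1.N0=(suspect,v1) N1.N1=(dead,v2) N1.N2=(suspect,v2) | N2.N0=(suspect,v1) N2.N1=(dead,v2) N2.N2=(suspect,v2)

Answer: N0=suspect,1 N1=dead,2 N2=suspect,2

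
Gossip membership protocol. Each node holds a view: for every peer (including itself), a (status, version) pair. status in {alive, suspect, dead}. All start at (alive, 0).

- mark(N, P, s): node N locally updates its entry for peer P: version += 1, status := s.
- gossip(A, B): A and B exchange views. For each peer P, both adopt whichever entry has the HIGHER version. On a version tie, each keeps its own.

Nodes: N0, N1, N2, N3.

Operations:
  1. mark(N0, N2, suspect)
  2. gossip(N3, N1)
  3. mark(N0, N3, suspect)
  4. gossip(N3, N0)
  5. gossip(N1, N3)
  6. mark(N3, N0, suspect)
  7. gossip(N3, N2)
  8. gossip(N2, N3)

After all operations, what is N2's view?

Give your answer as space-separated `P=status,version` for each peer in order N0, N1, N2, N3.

Op 1: N0 marks N2=suspect -> (suspect,v1)
Op 2: gossip N3<->N1 -> N3.N0=(alive,v0) N3.N1=(alive,v0) N3.N2=(alive,v0) N3.N3=(alive,v0) | N1.N0=(alive,v0) N1.N1=(alive,v0) N1.N2=(alive,v0) N1.N3=(alive,v0)
Op 3: N0 marks N3=suspect -> (suspect,v1)
Op 4: gossip N3<->N0 -> N3.N0=(alive,v0) N3.N1=(alive,v0) N3.N2=(suspect,v1) N3.N3=(suspect,v1) | N0.N0=(alive,v0) N0.N1=(alive,v0) N0.N2=(suspect,v1) N0.N3=(suspect,v1)
Op 5: gossip N1<->N3 -> N1.N0=(alive,v0) N1.N1=(alive,v0) N1.N2=(suspect,v1) N1.N3=(suspect,v1) | N3.N0=(alive,v0) N3.N1=(alive,v0) N3.N2=(suspect,v1) N3.N3=(suspect,v1)
Op 6: N3 marks N0=suspect -> (suspect,v1)
Op 7: gossip N3<->N2 -> N3.N0=(suspect,v1) N3.N1=(alive,v0) N3.N2=(suspect,v1) N3.N3=(suspect,v1) | N2.N0=(suspect,v1) N2.N1=(alive,v0) N2.N2=(suspect,v1) N2.N3=(suspect,v1)
Op 8: gossip N2<->N3 -> N2.N0=(suspect,v1) N2.N1=(alive,v0) N2.N2=(suspect,v1) N2.N3=(suspect,v1) | N3.N0=(suspect,v1) N3.N1=(alive,v0) N3.N2=(suspect,v1) N3.N3=(suspect,v1)

Answer: N0=suspect,1 N1=alive,0 N2=suspect,1 N3=suspect,1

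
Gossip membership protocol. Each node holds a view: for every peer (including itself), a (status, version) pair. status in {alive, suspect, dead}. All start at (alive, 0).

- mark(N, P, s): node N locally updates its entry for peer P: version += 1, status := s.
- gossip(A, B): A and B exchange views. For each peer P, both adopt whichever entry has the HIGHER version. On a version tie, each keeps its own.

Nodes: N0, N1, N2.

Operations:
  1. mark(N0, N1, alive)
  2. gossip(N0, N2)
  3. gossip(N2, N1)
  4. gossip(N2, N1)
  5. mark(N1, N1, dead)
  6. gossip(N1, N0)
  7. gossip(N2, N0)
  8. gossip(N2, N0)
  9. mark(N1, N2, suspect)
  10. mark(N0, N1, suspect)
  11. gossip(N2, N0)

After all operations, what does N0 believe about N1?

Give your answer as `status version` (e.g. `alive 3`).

Op 1: N0 marks N1=alive -> (alive,v1)
Op 2: gossip N0<->N2 -> N0.N0=(alive,v0) N0.N1=(alive,v1) N0.N2=(alive,v0) | N2.N0=(alive,v0) N2.N1=(alive,v1) N2.N2=(alive,v0)
Op 3: gossip N2<->N1 -> N2.N0=(alive,v0) N2.N1=(alive,v1) N2.N2=(alive,v0) | N1.N0=(alive,v0) N1.N1=(alive,v1) N1.N2=(alive,v0)
Op 4: gossip N2<->N1 -> N2.N0=(alive,v0) N2.N1=(alive,v1) N2.N2=(alive,v0) | N1.N0=(alive,v0) N1.N1=(alive,v1) N1.N2=(alive,v0)
Op 5: N1 marks N1=dead -> (dead,v2)
Op 6: gossip N1<->N0 -> N1.N0=(alive,v0) N1.N1=(dead,v2) N1.N2=(alive,v0) | N0.N0=(alive,v0) N0.N1=(dead,v2) N0.N2=(alive,v0)
Op 7: gossip N2<->N0 -> N2.N0=(alive,v0) N2.N1=(dead,v2) N2.N2=(alive,v0) | N0.N0=(alive,v0) N0.N1=(dead,v2) N0.N2=(alive,v0)
Op 8: gossip N2<->N0 -> N2.N0=(alive,v0) N2.N1=(dead,v2) N2.N2=(alive,v0) | N0.N0=(alive,v0) N0.N1=(dead,v2) N0.N2=(alive,v0)
Op 9: N1 marks N2=suspect -> (suspect,v1)
Op 10: N0 marks N1=suspect -> (suspect,v3)
Op 11: gossip N2<->N0 -> N2.N0=(alive,v0) N2.N1=(suspect,v3) N2.N2=(alive,v0) | N0.N0=(alive,v0) N0.N1=(suspect,v3) N0.N2=(alive,v0)

Answer: suspect 3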